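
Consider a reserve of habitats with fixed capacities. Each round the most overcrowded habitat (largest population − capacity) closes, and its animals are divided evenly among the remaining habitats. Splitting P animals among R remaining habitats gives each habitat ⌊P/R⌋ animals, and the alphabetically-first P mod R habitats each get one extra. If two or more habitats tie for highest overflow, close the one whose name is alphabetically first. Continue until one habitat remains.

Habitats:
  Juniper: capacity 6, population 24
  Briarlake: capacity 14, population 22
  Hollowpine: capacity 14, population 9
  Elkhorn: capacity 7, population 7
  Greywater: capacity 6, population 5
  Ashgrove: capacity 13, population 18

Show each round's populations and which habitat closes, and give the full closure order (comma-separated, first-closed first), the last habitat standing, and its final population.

Closure order: Juniper, Briarlake, Ashgrove, Elkhorn, Greywater
Last habitat: Hollowpine with 85 animals

Round 1: Ashgrove=18 Briarlake=22 Elkhorn=7 Greywater=5 Hollowpine=9 Juniper=24 → close Juniper (overflow 18)
  24÷5 = 4 each, +1 to first 4
Round 2: Ashgrove=23 Briarlake=27 Elkhorn=12 Greywater=10 Hollowpine=13 → close Briarlake (overflow 13)
  27÷4 = 6 each, +1 to first 3
Round 3: Ashgrove=30 Elkhorn=19 Greywater=17 Hollowpine=19 → close Ashgrove (overflow 17)
  30÷3 = 10 each, +1 to first 0
Round 4: Elkhorn=29 Greywater=27 Hollowpine=29 → close Elkhorn (overflow 22)
  29÷2 = 14 each, +1 to first 1
Round 5: Greywater=42 Hollowpine=43 → close Greywater (overflow 36)
  42÷1 = 42 each, +1 to first 0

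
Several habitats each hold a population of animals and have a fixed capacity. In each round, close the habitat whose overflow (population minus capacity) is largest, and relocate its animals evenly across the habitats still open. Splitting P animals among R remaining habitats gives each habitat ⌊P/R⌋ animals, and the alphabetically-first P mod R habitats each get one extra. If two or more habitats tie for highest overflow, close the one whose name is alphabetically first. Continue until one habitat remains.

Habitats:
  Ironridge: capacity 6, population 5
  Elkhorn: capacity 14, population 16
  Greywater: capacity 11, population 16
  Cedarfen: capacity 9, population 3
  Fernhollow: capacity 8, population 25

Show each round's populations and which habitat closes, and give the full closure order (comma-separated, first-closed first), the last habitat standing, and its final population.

Closure order: Fernhollow, Greywater, Elkhorn, Ironridge
Last habitat: Cedarfen with 65 animals

Round 1: Cedarfen=3 Elkhorn=16 Fernhollow=25 Greywater=16 Ironridge=5 → close Fernhollow (overflow 17)
  25÷4 = 6 each, +1 to first 1
Round 2: Cedarfen=10 Elkhorn=22 Greywater=22 Ironridge=11 → close Greywater (overflow 11)
  22÷3 = 7 each, +1 to first 1
Round 3: Cedarfen=18 Elkhorn=29 Ironridge=18 → close Elkhorn (overflow 15)
  29÷2 = 14 each, +1 to first 1
Round 4: Cedarfen=33 Ironridge=32 → close Ironridge (overflow 26)
  32÷1 = 32 each, +1 to first 0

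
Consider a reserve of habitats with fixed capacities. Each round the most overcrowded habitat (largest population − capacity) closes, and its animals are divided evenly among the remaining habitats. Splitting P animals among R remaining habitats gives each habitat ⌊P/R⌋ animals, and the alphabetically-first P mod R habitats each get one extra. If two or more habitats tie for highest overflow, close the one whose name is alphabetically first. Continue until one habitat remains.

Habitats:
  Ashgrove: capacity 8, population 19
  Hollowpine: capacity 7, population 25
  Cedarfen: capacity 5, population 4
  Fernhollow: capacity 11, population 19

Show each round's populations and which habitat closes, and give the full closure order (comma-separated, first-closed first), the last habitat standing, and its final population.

Round 1: Ashgrove=19 Cedarfen=4 Fernhollow=19 Hollowpine=25 → close Hollowpine (overflow 18)
  25÷3 = 8 each, +1 to first 1
Round 2: Ashgrove=28 Cedarfen=12 Fernhollow=27 → close Ashgrove (overflow 20)
  28÷2 = 14 each, +1 to first 0
Round 3: Cedarfen=26 Fernhollow=41 → close Fernhollow (overflow 30)
  41÷1 = 41 each, +1 to first 0

Closure order: Hollowpine, Ashgrove, Fernhollow
Last habitat: Cedarfen with 67 animals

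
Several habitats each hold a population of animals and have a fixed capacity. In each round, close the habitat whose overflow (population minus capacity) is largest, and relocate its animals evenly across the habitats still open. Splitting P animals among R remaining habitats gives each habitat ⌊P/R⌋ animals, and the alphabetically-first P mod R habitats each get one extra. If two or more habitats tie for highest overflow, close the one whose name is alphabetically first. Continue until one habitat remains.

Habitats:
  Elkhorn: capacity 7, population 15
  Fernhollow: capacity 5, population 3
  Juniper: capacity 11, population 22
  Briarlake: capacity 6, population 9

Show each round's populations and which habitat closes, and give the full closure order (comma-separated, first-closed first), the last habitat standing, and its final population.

Round 1: Briarlake=9 Elkhorn=15 Fernhollow=3 Juniper=22 → close Juniper (overflow 11)
  22÷3 = 7 each, +1 to first 1
Round 2: Briarlake=17 Elkhorn=22 Fernhollow=10 → close Elkhorn (overflow 15)
  22÷2 = 11 each, +1 to first 0
Round 3: Briarlake=28 Fernhollow=21 → close Briarlake (overflow 22)
  28÷1 = 28 each, +1 to first 0

Closure order: Juniper, Elkhorn, Briarlake
Last habitat: Fernhollow with 49 animals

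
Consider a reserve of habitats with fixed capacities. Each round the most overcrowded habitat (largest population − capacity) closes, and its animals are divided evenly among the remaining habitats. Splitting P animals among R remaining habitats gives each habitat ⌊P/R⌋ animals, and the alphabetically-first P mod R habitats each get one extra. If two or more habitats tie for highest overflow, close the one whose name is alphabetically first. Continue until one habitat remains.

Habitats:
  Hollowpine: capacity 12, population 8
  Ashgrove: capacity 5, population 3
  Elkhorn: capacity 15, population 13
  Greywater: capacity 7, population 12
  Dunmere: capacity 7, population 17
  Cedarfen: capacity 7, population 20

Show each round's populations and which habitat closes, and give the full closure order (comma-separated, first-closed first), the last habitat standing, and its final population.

Closure order: Cedarfen, Dunmere, Greywater, Ashgrove, Elkhorn
Last habitat: Hollowpine with 73 animals

Round 1: Ashgrove=3 Cedarfen=20 Dunmere=17 Elkhorn=13 Greywater=12 Hollowpine=8 → close Cedarfen (overflow 13)
  20÷5 = 4 each, +1 to first 0
Round 2: Ashgrove=7 Dunmere=21 Elkhorn=17 Greywater=16 Hollowpine=12 → close Dunmere (overflow 14)
  21÷4 = 5 each, +1 to first 1
Round 3: Ashgrove=13 Elkhorn=22 Greywater=21 Hollowpine=17 → close Greywater (overflow 14)
  21÷3 = 7 each, +1 to first 0
Round 4: Ashgrove=20 Elkhorn=29 Hollowpine=24 → close Ashgrove (overflow 15)
  20÷2 = 10 each, +1 to first 0
Round 5: Elkhorn=39 Hollowpine=34 → close Elkhorn (overflow 24)
  39÷1 = 39 each, +1 to first 0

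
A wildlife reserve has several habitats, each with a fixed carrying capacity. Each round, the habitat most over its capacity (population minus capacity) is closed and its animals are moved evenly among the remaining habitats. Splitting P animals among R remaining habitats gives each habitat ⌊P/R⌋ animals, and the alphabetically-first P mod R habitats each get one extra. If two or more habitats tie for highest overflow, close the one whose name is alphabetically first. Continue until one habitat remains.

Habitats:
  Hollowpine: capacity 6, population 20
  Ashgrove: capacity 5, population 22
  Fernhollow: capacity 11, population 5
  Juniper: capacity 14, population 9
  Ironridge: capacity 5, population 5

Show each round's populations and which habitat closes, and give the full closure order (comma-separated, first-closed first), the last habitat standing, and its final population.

Round 1: Ashgrove=22 Fernhollow=5 Hollowpine=20 Ironridge=5 Juniper=9 → close Ashgrove (overflow 17)
  22÷4 = 5 each, +1 to first 2
Round 2: Fernhollow=11 Hollowpine=26 Ironridge=10 Juniper=14 → close Hollowpine (overflow 20)
  26÷3 = 8 each, +1 to first 2
Round 3: Fernhollow=20 Ironridge=19 Juniper=22 → close Ironridge (overflow 14)
  19÷2 = 9 each, +1 to first 1
Round 4: Fernhollow=30 Juniper=31 → close Fernhollow (overflow 19)
  30÷1 = 30 each, +1 to first 0

Closure order: Ashgrove, Hollowpine, Ironridge, Fernhollow
Last habitat: Juniper with 61 animals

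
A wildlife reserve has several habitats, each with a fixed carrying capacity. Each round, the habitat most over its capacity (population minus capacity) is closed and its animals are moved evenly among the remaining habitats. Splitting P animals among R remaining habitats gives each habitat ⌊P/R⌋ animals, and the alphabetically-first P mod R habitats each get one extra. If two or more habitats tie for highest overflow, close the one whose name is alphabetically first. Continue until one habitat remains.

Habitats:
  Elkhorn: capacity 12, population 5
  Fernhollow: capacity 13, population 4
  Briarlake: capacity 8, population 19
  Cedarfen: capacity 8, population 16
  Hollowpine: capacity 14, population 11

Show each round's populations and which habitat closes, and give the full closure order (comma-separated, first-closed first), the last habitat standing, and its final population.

Round 1: Briarlake=19 Cedarfen=16 Elkhorn=5 Fernhollow=4 Hollowpine=11 → close Briarlake (overflow 11)
  19÷4 = 4 each, +1 to first 3
Round 2: Cedarfen=21 Elkhorn=10 Fernhollow=9 Hollowpine=15 → close Cedarfen (overflow 13)
  21÷3 = 7 each, +1 to first 0
Round 3: Elkhorn=17 Fernhollow=16 Hollowpine=22 → close Hollowpine (overflow 8)
  22÷2 = 11 each, +1 to first 0
Round 4: Elkhorn=28 Fernhollow=27 → close Elkhorn (overflow 16)
  28÷1 = 28 each, +1 to first 0

Closure order: Briarlake, Cedarfen, Hollowpine, Elkhorn
Last habitat: Fernhollow with 55 animals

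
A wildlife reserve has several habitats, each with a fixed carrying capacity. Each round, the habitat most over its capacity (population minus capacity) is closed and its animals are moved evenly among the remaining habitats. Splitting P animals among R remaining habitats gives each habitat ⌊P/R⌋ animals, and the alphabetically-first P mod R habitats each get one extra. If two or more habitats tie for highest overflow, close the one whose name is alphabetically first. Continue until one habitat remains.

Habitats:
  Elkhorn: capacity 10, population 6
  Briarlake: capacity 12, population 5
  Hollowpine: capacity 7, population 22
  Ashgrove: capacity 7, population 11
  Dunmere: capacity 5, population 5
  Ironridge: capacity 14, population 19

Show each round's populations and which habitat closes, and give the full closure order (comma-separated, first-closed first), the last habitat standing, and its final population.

Closure order: Hollowpine, Ashgrove, Ironridge, Dunmere, Elkhorn
Last habitat: Briarlake with 68 animals

Round 1: Ashgrove=11 Briarlake=5 Dunmere=5 Elkhorn=6 Hollowpine=22 Ironridge=19 → close Hollowpine (overflow 15)
  22÷5 = 4 each, +1 to first 2
Round 2: Ashgrove=16 Briarlake=10 Dunmere=9 Elkhorn=10 Ironridge=23 → close Ashgrove (overflow 9)
  16÷4 = 4 each, +1 to first 0
Round 3: Briarlake=14 Dunmere=13 Elkhorn=14 Ironridge=27 → close Ironridge (overflow 13)
  27÷3 = 9 each, +1 to first 0
Round 4: Briarlake=23 Dunmere=22 Elkhorn=23 → close Dunmere (overflow 17)
  22÷2 = 11 each, +1 to first 0
Round 5: Briarlake=34 Elkhorn=34 → close Elkhorn (overflow 24)
  34÷1 = 34 each, +1 to first 0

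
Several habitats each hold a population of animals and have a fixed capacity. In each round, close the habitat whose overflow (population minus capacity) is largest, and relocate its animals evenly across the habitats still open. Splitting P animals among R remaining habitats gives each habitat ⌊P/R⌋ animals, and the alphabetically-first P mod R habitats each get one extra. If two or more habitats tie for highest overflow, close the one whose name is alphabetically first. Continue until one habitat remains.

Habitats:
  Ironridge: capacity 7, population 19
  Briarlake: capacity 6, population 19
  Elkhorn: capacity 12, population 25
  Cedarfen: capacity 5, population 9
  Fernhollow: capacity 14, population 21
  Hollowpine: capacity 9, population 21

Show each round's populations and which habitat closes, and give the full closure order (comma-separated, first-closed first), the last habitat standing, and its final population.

Round 1: Briarlake=19 Cedarfen=9 Elkhorn=25 Fernhollow=21 Hollowpine=21 Ironridge=19 → close Briarlake (overflow 13)
  19÷5 = 3 each, +1 to first 4
Round 2: Cedarfen=13 Elkhorn=29 Fernhollow=25 Hollowpine=25 Ironridge=22 → close Elkhorn (overflow 17)
  29÷4 = 7 each, +1 to first 1
Round 3: Cedarfen=21 Fernhollow=32 Hollowpine=32 Ironridge=29 → close Hollowpine (overflow 23)
  32÷3 = 10 each, +1 to first 2
Round 4: Cedarfen=32 Fernhollow=43 Ironridge=39 → close Ironridge (overflow 32)
  39÷2 = 19 each, +1 to first 1
Round 5: Cedarfen=52 Fernhollow=62 → close Fernhollow (overflow 48)
  62÷1 = 62 each, +1 to first 0

Closure order: Briarlake, Elkhorn, Hollowpine, Ironridge, Fernhollow
Last habitat: Cedarfen with 114 animals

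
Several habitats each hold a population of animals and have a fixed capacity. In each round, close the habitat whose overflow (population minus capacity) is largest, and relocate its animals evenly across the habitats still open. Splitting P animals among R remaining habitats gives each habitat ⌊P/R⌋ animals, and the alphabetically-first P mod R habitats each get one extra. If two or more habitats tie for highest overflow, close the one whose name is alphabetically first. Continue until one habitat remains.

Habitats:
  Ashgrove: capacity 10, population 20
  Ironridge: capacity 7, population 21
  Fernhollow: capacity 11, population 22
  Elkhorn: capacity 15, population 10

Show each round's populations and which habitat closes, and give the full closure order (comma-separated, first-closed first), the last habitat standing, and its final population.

Round 1: Ashgrove=20 Elkhorn=10 Fernhollow=22 Ironridge=21 → close Ironridge (overflow 14)
  21÷3 = 7 each, +1 to first 0
Round 2: Ashgrove=27 Elkhorn=17 Fernhollow=29 → close Fernhollow (overflow 18)
  29÷2 = 14 each, +1 to first 1
Round 3: Ashgrove=42 Elkhorn=31 → close Ashgrove (overflow 32)
  42÷1 = 42 each, +1 to first 0

Closure order: Ironridge, Fernhollow, Ashgrove
Last habitat: Elkhorn with 73 animals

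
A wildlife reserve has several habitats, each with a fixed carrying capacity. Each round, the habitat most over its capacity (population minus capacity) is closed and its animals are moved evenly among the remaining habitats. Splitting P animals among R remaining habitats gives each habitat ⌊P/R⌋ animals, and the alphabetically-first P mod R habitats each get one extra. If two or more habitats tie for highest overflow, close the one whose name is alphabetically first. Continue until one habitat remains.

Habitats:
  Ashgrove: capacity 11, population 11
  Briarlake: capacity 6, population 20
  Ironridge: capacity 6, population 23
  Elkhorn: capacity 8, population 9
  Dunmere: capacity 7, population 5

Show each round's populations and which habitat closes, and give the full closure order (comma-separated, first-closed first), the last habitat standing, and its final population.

Closure order: Ironridge, Briarlake, Ashgrove, Elkhorn
Last habitat: Dunmere with 68 animals

Round 1: Ashgrove=11 Briarlake=20 Dunmere=5 Elkhorn=9 Ironridge=23 → close Ironridge (overflow 17)
  23÷4 = 5 each, +1 to first 3
Round 2: Ashgrove=17 Briarlake=26 Dunmere=11 Elkhorn=14 → close Briarlake (overflow 20)
  26÷3 = 8 each, +1 to first 2
Round 3: Ashgrove=26 Dunmere=20 Elkhorn=22 → close Ashgrove (overflow 15)
  26÷2 = 13 each, +1 to first 0
Round 4: Dunmere=33 Elkhorn=35 → close Elkhorn (overflow 27)
  35÷1 = 35 each, +1 to first 0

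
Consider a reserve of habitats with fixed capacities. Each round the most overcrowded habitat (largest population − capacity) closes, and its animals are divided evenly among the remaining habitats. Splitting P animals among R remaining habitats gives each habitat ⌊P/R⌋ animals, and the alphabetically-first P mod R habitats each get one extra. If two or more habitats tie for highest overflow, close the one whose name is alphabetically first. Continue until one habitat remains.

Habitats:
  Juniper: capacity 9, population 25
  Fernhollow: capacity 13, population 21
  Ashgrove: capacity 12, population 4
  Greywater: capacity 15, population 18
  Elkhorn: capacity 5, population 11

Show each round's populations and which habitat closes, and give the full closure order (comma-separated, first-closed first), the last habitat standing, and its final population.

Closure order: Juniper, Fernhollow, Elkhorn, Greywater
Last habitat: Ashgrove with 79 animals

Round 1: Ashgrove=4 Elkhorn=11 Fernhollow=21 Greywater=18 Juniper=25 → close Juniper (overflow 16)
  25÷4 = 6 each, +1 to first 1
Round 2: Ashgrove=11 Elkhorn=17 Fernhollow=27 Greywater=24 → close Fernhollow (overflow 14)
  27÷3 = 9 each, +1 to first 0
Round 3: Ashgrove=20 Elkhorn=26 Greywater=33 → close Elkhorn (overflow 21)
  26÷2 = 13 each, +1 to first 0
Round 4: Ashgrove=33 Greywater=46 → close Greywater (overflow 31)
  46÷1 = 46 each, +1 to first 0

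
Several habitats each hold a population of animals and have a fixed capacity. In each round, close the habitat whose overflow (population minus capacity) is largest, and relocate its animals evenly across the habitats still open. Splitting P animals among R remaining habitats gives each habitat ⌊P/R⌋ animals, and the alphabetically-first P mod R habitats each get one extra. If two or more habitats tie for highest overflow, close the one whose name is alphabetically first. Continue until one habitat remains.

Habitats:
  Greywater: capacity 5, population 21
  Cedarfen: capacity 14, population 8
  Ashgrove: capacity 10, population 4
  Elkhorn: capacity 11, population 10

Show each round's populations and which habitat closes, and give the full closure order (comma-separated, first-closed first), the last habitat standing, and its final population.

Round 1: Ashgrove=4 Cedarfen=8 Elkhorn=10 Greywater=21 → close Greywater (overflow 16)
  21÷3 = 7 each, +1 to first 0
Round 2: Ashgrove=11 Cedarfen=15 Elkhorn=17 → close Elkhorn (overflow 6)
  17÷2 = 8 each, +1 to first 1
Round 3: Ashgrove=20 Cedarfen=23 → close Ashgrove (overflow 10)
  20÷1 = 20 each, +1 to first 0

Closure order: Greywater, Elkhorn, Ashgrove
Last habitat: Cedarfen with 43 animals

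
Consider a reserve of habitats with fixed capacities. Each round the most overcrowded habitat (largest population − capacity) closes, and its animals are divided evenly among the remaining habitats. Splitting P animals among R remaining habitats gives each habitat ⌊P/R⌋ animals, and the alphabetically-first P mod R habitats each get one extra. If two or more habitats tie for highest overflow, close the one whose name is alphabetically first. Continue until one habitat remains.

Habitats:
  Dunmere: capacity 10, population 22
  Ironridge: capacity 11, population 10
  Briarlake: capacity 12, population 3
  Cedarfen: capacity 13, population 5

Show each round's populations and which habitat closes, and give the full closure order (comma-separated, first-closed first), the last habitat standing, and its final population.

Round 1: Briarlake=3 Cedarfen=5 Dunmere=22 Ironridge=10 → close Dunmere (overflow 12)
  22÷3 = 7 each, +1 to first 1
Round 2: Briarlake=11 Cedarfen=12 Ironridge=17 → close Ironridge (overflow 6)
  17÷2 = 8 each, +1 to first 1
Round 3: Briarlake=20 Cedarfen=20 → close Briarlake (overflow 8)
  20÷1 = 20 each, +1 to first 0

Closure order: Dunmere, Ironridge, Briarlake
Last habitat: Cedarfen with 40 animals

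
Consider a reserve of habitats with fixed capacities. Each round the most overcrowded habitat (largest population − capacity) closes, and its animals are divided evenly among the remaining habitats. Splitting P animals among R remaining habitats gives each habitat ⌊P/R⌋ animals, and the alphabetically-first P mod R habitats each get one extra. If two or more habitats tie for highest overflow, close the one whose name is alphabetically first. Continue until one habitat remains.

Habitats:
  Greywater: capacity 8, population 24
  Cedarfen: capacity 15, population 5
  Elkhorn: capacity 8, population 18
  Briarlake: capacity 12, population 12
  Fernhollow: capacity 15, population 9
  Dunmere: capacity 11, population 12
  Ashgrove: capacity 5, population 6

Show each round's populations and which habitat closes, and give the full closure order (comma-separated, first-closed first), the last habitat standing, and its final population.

Round 1: Ashgrove=6 Briarlake=12 Cedarfen=5 Dunmere=12 Elkhorn=18 Fernhollow=9 Greywater=24 → close Greywater (overflow 16)
  24÷6 = 4 each, +1 to first 0
Round 2: Ashgrove=10 Briarlake=16 Cedarfen=9 Dunmere=16 Elkhorn=22 Fernhollow=13 → close Elkhorn (overflow 14)
  22÷5 = 4 each, +1 to first 2
Round 3: Ashgrove=15 Briarlake=21 Cedarfen=13 Dunmere=20 Fernhollow=17 → close Ashgrove (overflow 10)
  15÷4 = 3 each, +1 to first 3
Round 4: Briarlake=25 Cedarfen=17 Dunmere=24 Fernhollow=20 → close Briarlake (overflow 13)
  25÷3 = 8 each, +1 to first 1
Round 5: Cedarfen=26 Dunmere=32 Fernhollow=28 → close Dunmere (overflow 21)
  32÷2 = 16 each, +1 to first 0
Round 6: Cedarfen=42 Fernhollow=44 → close Fernhollow (overflow 29)
  44÷1 = 44 each, +1 to first 0

Closure order: Greywater, Elkhorn, Ashgrove, Briarlake, Dunmere, Fernhollow
Last habitat: Cedarfen with 86 animals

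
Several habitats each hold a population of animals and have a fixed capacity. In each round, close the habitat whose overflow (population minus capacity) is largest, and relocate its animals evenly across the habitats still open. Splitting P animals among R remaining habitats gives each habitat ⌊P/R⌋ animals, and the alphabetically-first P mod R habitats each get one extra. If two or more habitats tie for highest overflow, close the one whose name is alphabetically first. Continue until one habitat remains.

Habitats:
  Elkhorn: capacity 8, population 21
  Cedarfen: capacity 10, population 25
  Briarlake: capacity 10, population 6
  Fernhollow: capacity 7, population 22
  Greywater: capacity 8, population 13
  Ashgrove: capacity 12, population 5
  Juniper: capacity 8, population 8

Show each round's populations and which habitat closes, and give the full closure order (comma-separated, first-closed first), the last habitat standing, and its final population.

Closure order: Cedarfen, Fernhollow, Elkhorn, Greywater, Juniper, Ashgrove
Last habitat: Briarlake with 100 animals

Round 1: Ashgrove=5 Briarlake=6 Cedarfen=25 Elkhorn=21 Fernhollow=22 Greywater=13 Juniper=8 → close Cedarfen (overflow 15)
  25÷6 = 4 each, +1 to first 1
Round 2: Ashgrove=10 Briarlake=10 Elkhorn=25 Fernhollow=26 Greywater=17 Juniper=12 → close Fernhollow (overflow 19)
  26÷5 = 5 each, +1 to first 1
Round 3: Ashgrove=16 Briarlake=15 Elkhorn=30 Greywater=22 Juniper=17 → close Elkhorn (overflow 22)
  30÷4 = 7 each, +1 to first 2
Round 4: Ashgrove=24 Briarlake=23 Greywater=29 Juniper=24 → close Greywater (overflow 21)
  29÷3 = 9 each, +1 to first 2
Round 5: Ashgrove=34 Briarlake=33 Juniper=33 → close Juniper (overflow 25)
  33÷2 = 16 each, +1 to first 1
Round 6: Ashgrove=51 Briarlake=49 → close Ashgrove (overflow 39)
  51÷1 = 51 each, +1 to first 0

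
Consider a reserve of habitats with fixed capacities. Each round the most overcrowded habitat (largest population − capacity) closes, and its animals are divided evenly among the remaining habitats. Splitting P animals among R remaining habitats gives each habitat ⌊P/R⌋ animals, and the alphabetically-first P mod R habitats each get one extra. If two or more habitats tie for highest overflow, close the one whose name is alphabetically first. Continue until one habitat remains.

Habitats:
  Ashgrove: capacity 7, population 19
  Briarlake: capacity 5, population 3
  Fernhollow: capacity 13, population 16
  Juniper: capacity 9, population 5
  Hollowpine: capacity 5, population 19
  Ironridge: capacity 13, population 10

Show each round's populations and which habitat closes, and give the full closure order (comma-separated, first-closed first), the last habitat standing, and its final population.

Closure order: Hollowpine, Ashgrove, Fernhollow, Briarlake, Ironridge
Last habitat: Juniper with 72 animals

Round 1: Ashgrove=19 Briarlake=3 Fernhollow=16 Hollowpine=19 Ironridge=10 Juniper=5 → close Hollowpine (overflow 14)
  19÷5 = 3 each, +1 to first 4
Round 2: Ashgrove=23 Briarlake=7 Fernhollow=20 Ironridge=14 Juniper=8 → close Ashgrove (overflow 16)
  23÷4 = 5 each, +1 to first 3
Round 3: Briarlake=13 Fernhollow=26 Ironridge=20 Juniper=13 → close Fernhollow (overflow 13)
  26÷3 = 8 each, +1 to first 2
Round 4: Briarlake=22 Ironridge=29 Juniper=21 → close Briarlake (overflow 17)
  22÷2 = 11 each, +1 to first 0
Round 5: Ironridge=40 Juniper=32 → close Ironridge (overflow 27)
  40÷1 = 40 each, +1 to first 0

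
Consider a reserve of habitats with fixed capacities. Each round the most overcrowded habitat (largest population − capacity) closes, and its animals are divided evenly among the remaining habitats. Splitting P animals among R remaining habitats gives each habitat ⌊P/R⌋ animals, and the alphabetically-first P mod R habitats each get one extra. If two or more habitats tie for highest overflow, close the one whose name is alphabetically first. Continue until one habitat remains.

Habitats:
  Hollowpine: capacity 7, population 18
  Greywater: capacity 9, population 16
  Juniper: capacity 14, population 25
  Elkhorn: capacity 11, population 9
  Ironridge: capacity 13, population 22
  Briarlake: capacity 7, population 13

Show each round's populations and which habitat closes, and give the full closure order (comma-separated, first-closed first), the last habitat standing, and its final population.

Round 1: Briarlake=13 Elkhorn=9 Greywater=16 Hollowpine=18 Ironridge=22 Juniper=25 → close Hollowpine (overflow 11)
  18÷5 = 3 each, +1 to first 3
Round 2: Briarlake=17 Elkhorn=13 Greywater=20 Ironridge=25 Juniper=28 → close Juniper (overflow 14)
  28÷4 = 7 each, +1 to first 0
Round 3: Briarlake=24 Elkhorn=20 Greywater=27 Ironridge=32 → close Ironridge (overflow 19)
  32÷3 = 10 each, +1 to first 2
Round 4: Briarlake=35 Elkhorn=31 Greywater=37 → close Briarlake (overflow 28)
  35÷2 = 17 each, +1 to first 1
Round 5: Elkhorn=49 Greywater=54 → close Greywater (overflow 45)
  54÷1 = 54 each, +1 to first 0

Closure order: Hollowpine, Juniper, Ironridge, Briarlake, Greywater
Last habitat: Elkhorn with 103 animals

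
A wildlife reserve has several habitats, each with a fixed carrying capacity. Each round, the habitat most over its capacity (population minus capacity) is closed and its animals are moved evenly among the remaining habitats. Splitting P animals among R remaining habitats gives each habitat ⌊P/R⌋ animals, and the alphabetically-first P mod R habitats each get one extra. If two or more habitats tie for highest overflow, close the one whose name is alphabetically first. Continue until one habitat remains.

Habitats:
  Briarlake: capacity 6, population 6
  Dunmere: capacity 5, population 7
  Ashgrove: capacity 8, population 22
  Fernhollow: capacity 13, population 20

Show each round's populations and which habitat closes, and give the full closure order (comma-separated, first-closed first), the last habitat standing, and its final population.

Round 1: Ashgrove=22 Briarlake=6 Dunmere=7 Fernhollow=20 → close Ashgrove (overflow 14)
  22÷3 = 7 each, +1 to first 1
Round 2: Briarlake=14 Dunmere=14 Fernhollow=27 → close Fernhollow (overflow 14)
  27÷2 = 13 each, +1 to first 1
Round 3: Briarlake=28 Dunmere=27 → close Briarlake (overflow 22)
  28÷1 = 28 each, +1 to first 0

Closure order: Ashgrove, Fernhollow, Briarlake
Last habitat: Dunmere with 55 animals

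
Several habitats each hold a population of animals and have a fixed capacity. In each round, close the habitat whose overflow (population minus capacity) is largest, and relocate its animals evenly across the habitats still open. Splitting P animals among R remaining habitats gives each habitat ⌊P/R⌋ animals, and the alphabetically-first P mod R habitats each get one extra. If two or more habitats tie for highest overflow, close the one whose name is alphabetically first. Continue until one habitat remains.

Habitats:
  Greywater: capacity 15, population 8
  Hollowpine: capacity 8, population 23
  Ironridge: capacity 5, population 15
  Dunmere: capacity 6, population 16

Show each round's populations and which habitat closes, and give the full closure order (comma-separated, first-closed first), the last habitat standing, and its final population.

Closure order: Hollowpine, Dunmere, Ironridge
Last habitat: Greywater with 62 animals

Round 1: Dunmere=16 Greywater=8 Hollowpine=23 Ironridge=15 → close Hollowpine (overflow 15)
  23÷3 = 7 each, +1 to first 2
Round 2: Dunmere=24 Greywater=16 Ironridge=22 → close Dunmere (overflow 18)
  24÷2 = 12 each, +1 to first 0
Round 3: Greywater=28 Ironridge=34 → close Ironridge (overflow 29)
  34÷1 = 34 each, +1 to first 0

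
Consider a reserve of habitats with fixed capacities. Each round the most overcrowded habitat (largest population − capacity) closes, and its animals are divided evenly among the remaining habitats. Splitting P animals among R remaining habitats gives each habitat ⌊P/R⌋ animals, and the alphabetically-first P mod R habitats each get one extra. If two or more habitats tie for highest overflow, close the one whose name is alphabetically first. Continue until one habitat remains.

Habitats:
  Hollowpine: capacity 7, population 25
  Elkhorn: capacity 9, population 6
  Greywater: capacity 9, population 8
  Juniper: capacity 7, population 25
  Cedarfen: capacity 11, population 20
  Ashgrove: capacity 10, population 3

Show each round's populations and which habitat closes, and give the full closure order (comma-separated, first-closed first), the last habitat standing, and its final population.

Round 1: Ashgrove=3 Cedarfen=20 Elkhorn=6 Greywater=8 Hollowpine=25 Juniper=25 → close Hollowpine (overflow 18)
  25÷5 = 5 each, +1 to first 0
Round 2: Ashgrove=8 Cedarfen=25 Elkhorn=11 Greywater=13 Juniper=30 → close Juniper (overflow 23)
  30÷4 = 7 each, +1 to first 2
Round 3: Ashgrove=16 Cedarfen=33 Elkhorn=18 Greywater=20 → close Cedarfen (overflow 22)
  33÷3 = 11 each, +1 to first 0
Round 4: Ashgrove=27 Elkhorn=29 Greywater=31 → close Greywater (overflow 22)
  31÷2 = 15 each, +1 to first 1
Round 5: Ashgrove=43 Elkhorn=44 → close Elkhorn (overflow 35)
  44÷1 = 44 each, +1 to first 0

Closure order: Hollowpine, Juniper, Cedarfen, Greywater, Elkhorn
Last habitat: Ashgrove with 87 animals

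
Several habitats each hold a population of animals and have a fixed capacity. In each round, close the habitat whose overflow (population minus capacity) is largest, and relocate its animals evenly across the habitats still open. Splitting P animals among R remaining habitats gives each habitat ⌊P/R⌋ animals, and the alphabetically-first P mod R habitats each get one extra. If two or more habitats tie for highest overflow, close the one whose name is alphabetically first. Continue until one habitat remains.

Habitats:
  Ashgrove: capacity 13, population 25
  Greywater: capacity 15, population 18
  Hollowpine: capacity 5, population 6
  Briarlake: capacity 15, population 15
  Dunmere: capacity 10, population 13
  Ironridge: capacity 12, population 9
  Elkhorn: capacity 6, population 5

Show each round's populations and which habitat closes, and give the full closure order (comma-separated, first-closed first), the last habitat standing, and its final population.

Round 1: Ashgrove=25 Briarlake=15 Dunmere=13 Elkhorn=5 Greywater=18 Hollowpine=6 Ironridge=9 → close Ashgrove (overflow 12)
  25÷6 = 4 each, +1 to first 1
Round 2: Briarlake=20 Dunmere=17 Elkhorn=9 Greywater=22 Hollowpine=10 Ironridge=13 → close Dunmere (overflow 7)
  17÷5 = 3 each, +1 to first 2
Round 3: Briarlake=24 Elkhorn=13 Greywater=25 Hollowpine=13 Ironridge=16 → close Greywater (overflow 10)
  25÷4 = 6 each, +1 to first 1
Round 4: Briarlake=31 Elkhorn=19 Hollowpine=19 Ironridge=22 → close Briarlake (overflow 16)
  31÷3 = 10 each, +1 to first 1
Round 5: Elkhorn=30 Hollowpine=29 Ironridge=32 → close Elkhorn (overflow 24)
  30÷2 = 15 each, +1 to first 0
Round 6: Hollowpine=44 Ironridge=47 → close Hollowpine (overflow 39)
  44÷1 = 44 each, +1 to first 0

Closure order: Ashgrove, Dunmere, Greywater, Briarlake, Elkhorn, Hollowpine
Last habitat: Ironridge with 91 animals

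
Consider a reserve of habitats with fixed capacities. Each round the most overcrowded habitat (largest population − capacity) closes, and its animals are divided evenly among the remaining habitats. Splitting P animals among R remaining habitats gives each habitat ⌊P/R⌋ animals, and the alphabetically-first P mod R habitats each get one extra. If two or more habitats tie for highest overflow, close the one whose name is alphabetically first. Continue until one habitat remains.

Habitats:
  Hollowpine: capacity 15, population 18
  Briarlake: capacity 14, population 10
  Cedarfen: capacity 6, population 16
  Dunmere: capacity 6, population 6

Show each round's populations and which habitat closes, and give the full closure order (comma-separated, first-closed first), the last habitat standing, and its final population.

Round 1: Briarlake=10 Cedarfen=16 Dunmere=6 Hollowpine=18 → close Cedarfen (overflow 10)
  16÷3 = 5 each, +1 to first 1
Round 2: Briarlake=16 Dunmere=11 Hollowpine=23 → close Hollowpine (overflow 8)
  23÷2 = 11 each, +1 to first 1
Round 3: Briarlake=28 Dunmere=22 → close Dunmere (overflow 16)
  22÷1 = 22 each, +1 to first 0

Closure order: Cedarfen, Hollowpine, Dunmere
Last habitat: Briarlake with 50 animals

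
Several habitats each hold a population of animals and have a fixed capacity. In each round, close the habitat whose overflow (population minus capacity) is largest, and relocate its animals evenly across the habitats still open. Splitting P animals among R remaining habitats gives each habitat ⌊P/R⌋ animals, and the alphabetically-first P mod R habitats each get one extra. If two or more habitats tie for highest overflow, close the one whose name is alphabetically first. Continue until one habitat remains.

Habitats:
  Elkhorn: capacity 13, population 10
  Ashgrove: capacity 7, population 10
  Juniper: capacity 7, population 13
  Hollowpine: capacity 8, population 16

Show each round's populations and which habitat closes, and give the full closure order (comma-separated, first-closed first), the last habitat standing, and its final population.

Round 1: Ashgrove=10 Elkhorn=10 Hollowpine=16 Juniper=13 → close Hollowpine (overflow 8)
  16÷3 = 5 each, +1 to first 1
Round 2: Ashgrove=16 Elkhorn=15 Juniper=18 → close Juniper (overflow 11)
  18÷2 = 9 each, +1 to first 0
Round 3: Ashgrove=25 Elkhorn=24 → close Ashgrove (overflow 18)
  25÷1 = 25 each, +1 to first 0

Closure order: Hollowpine, Juniper, Ashgrove
Last habitat: Elkhorn with 49 animals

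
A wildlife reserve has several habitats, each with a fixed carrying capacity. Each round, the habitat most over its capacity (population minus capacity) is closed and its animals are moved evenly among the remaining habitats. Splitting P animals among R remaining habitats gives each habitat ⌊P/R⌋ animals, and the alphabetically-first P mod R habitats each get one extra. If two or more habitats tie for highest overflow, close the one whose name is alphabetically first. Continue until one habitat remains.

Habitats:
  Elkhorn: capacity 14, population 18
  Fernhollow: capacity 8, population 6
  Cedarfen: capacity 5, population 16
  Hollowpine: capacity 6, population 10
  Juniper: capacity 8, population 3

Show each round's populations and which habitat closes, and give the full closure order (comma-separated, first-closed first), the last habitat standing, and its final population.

Closure order: Cedarfen, Elkhorn, Hollowpine, Fernhollow
Last habitat: Juniper with 53 animals

Round 1: Cedarfen=16 Elkhorn=18 Fernhollow=6 Hollowpine=10 Juniper=3 → close Cedarfen (overflow 11)
  16÷4 = 4 each, +1 to first 0
Round 2: Elkhorn=22 Fernhollow=10 Hollowpine=14 Juniper=7 → close Elkhorn (overflow 8)
  22÷3 = 7 each, +1 to first 1
Round 3: Fernhollow=18 Hollowpine=21 Juniper=14 → close Hollowpine (overflow 15)
  21÷2 = 10 each, +1 to first 1
Round 4: Fernhollow=29 Juniper=24 → close Fernhollow (overflow 21)
  29÷1 = 29 each, +1 to first 0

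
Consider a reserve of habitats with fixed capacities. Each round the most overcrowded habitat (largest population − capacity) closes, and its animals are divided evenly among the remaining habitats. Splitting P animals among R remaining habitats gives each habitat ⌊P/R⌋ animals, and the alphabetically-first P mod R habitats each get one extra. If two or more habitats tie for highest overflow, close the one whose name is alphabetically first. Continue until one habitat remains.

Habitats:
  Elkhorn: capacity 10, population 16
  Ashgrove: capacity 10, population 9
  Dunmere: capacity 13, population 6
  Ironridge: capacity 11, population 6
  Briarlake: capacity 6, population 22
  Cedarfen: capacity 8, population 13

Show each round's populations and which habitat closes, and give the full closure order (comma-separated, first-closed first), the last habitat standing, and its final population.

Closure order: Briarlake, Cedarfen, Elkhorn, Ashgrove, Dunmere
Last habitat: Ironridge with 72 animals

Round 1: Ashgrove=9 Briarlake=22 Cedarfen=13 Dunmere=6 Elkhorn=16 Ironridge=6 → close Briarlake (overflow 16)
  22÷5 = 4 each, +1 to first 2
Round 2: Ashgrove=14 Cedarfen=18 Dunmere=10 Elkhorn=20 Ironridge=10 → close Cedarfen (overflow 10)
  18÷4 = 4 each, +1 to first 2
Round 3: Ashgrove=19 Dunmere=15 Elkhorn=24 Ironridge=14 → close Elkhorn (overflow 14)
  24÷3 = 8 each, +1 to first 0
Round 4: Ashgrove=27 Dunmere=23 Ironridge=22 → close Ashgrove (overflow 17)
  27÷2 = 13 each, +1 to first 1
Round 5: Dunmere=37 Ironridge=35 → close Dunmere (overflow 24)
  37÷1 = 37 each, +1 to first 0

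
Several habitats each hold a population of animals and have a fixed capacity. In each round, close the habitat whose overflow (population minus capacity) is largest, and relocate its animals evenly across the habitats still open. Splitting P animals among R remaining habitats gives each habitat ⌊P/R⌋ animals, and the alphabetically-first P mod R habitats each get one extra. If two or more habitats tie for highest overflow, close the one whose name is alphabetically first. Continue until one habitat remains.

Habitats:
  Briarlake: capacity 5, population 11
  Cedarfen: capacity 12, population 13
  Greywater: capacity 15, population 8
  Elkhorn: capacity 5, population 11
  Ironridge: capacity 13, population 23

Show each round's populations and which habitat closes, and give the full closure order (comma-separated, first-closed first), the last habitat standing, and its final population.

Closure order: Ironridge, Briarlake, Elkhorn, Cedarfen
Last habitat: Greywater with 66 animals

Round 1: Briarlake=11 Cedarfen=13 Elkhorn=11 Greywater=8 Ironridge=23 → close Ironridge (overflow 10)
  23÷4 = 5 each, +1 to first 3
Round 2: Briarlake=17 Cedarfen=19 Elkhorn=17 Greywater=13 → close Briarlake (overflow 12)
  17÷3 = 5 each, +1 to first 2
Round 3: Cedarfen=25 Elkhorn=23 Greywater=18 → close Elkhorn (overflow 18)
  23÷2 = 11 each, +1 to first 1
Round 4: Cedarfen=37 Greywater=29 → close Cedarfen (overflow 25)
  37÷1 = 37 each, +1 to first 0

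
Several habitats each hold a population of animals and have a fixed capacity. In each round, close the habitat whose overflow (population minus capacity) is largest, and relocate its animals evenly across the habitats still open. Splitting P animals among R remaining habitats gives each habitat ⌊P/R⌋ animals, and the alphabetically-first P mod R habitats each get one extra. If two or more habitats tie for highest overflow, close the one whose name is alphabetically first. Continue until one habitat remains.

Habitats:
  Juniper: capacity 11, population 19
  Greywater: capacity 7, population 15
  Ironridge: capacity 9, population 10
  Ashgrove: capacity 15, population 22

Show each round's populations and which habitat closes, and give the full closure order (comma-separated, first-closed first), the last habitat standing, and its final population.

Round 1: Ashgrove=22 Greywater=15 Ironridge=10 Juniper=19 → close Greywater (overflow 8)
  15÷3 = 5 each, +1 to first 0
Round 2: Ashgrove=27 Ironridge=15 Juniper=24 → close Juniper (overflow 13)
  24÷2 = 12 each, +1 to first 0
Round 3: Ashgrove=39 Ironridge=27 → close Ashgrove (overflow 24)
  39÷1 = 39 each, +1 to first 0

Closure order: Greywater, Juniper, Ashgrove
Last habitat: Ironridge with 66 animals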